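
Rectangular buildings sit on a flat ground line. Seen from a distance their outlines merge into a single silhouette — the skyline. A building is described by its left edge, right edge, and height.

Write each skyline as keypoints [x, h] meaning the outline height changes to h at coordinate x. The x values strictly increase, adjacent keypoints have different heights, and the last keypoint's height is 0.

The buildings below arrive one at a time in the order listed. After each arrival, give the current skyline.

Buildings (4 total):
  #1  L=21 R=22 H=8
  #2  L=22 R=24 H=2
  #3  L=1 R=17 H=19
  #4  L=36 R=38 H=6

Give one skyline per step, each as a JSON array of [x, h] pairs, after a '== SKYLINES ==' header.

== SKYLINES ==
[[21,8],[22,0]]
[[21,8],[22,2],[24,0]]
[[1,19],[17,0],[21,8],[22,2],[24,0]]
[[1,19],[17,0],[21,8],[22,2],[24,0],[36,6],[38,0]]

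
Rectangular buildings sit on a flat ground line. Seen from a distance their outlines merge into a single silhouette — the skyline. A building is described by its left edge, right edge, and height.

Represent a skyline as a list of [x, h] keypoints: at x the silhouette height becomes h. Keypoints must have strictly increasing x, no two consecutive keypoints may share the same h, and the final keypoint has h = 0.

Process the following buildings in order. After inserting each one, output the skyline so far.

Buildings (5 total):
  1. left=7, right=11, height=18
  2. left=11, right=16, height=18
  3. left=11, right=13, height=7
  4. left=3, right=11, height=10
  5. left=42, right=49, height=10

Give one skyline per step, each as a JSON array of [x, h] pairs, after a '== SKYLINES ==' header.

== SKYLINES ==
[[7,18],[11,0]]
[[7,18],[16,0]]
[[7,18],[16,0]]
[[3,10],[7,18],[16,0]]
[[3,10],[7,18],[16,0],[42,10],[49,0]]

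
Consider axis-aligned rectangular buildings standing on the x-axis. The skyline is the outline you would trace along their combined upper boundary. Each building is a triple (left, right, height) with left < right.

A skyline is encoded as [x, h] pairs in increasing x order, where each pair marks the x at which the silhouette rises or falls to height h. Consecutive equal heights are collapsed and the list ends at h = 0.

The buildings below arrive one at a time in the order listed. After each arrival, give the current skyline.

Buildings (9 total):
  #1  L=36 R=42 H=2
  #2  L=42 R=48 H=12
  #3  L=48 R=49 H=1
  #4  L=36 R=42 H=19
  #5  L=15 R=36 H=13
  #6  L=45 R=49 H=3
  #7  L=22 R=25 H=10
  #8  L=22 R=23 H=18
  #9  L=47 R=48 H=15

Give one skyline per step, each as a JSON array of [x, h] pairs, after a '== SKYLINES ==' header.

== SKYLINES ==
[[36,2],[42,0]]
[[36,2],[42,12],[48,0]]
[[36,2],[42,12],[48,1],[49,0]]
[[36,19],[42,12],[48,1],[49,0]]
[[15,13],[36,19],[42,12],[48,1],[49,0]]
[[15,13],[36,19],[42,12],[48,3],[49,0]]
[[15,13],[36,19],[42,12],[48,3],[49,0]]
[[15,13],[22,18],[23,13],[36,19],[42,12],[48,3],[49,0]]
[[15,13],[22,18],[23,13],[36,19],[42,12],[47,15],[48,3],[49,0]]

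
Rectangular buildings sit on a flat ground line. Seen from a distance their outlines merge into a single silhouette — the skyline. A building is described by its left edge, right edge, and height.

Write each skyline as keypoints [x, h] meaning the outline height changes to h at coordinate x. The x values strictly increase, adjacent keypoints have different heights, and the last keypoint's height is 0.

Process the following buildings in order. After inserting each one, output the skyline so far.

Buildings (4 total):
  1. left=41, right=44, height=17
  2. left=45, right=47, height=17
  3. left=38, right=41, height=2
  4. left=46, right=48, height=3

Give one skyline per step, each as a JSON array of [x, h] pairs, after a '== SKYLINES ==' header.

== SKYLINES ==
[[41,17],[44,0]]
[[41,17],[44,0],[45,17],[47,0]]
[[38,2],[41,17],[44,0],[45,17],[47,0]]
[[38,2],[41,17],[44,0],[45,17],[47,3],[48,0]]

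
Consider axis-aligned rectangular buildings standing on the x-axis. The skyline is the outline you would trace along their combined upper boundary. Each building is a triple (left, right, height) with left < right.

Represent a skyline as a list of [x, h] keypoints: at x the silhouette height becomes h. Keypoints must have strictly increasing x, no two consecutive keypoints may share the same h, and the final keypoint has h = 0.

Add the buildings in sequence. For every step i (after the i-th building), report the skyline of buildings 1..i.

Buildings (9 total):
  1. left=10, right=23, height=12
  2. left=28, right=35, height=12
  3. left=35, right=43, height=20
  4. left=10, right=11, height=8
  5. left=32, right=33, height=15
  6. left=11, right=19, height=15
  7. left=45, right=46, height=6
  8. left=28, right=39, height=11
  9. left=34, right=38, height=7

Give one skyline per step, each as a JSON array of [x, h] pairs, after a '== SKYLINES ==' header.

== SKYLINES ==
[[10,12],[23,0]]
[[10,12],[23,0],[28,12],[35,0]]
[[10,12],[23,0],[28,12],[35,20],[43,0]]
[[10,12],[23,0],[28,12],[35,20],[43,0]]
[[10,12],[23,0],[28,12],[32,15],[33,12],[35,20],[43,0]]
[[10,12],[11,15],[19,12],[23,0],[28,12],[32,15],[33,12],[35,20],[43,0]]
[[10,12],[11,15],[19,12],[23,0],[28,12],[32,15],[33,12],[35,20],[43,0],[45,6],[46,0]]
[[10,12],[11,15],[19,12],[23,0],[28,12],[32,15],[33,12],[35,20],[43,0],[45,6],[46,0]]
[[10,12],[11,15],[19,12],[23,0],[28,12],[32,15],[33,12],[35,20],[43,0],[45,6],[46,0]]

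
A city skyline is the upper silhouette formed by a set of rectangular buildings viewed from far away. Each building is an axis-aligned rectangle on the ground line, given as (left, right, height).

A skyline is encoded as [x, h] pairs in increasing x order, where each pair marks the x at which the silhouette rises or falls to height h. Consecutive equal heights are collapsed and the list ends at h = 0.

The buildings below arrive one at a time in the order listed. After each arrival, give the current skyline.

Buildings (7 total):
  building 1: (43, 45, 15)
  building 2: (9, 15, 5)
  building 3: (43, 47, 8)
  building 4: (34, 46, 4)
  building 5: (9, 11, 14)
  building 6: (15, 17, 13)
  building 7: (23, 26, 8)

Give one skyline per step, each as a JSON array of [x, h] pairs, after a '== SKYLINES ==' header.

== SKYLINES ==
[[43,15],[45,0]]
[[9,5],[15,0],[43,15],[45,0]]
[[9,5],[15,0],[43,15],[45,8],[47,0]]
[[9,5],[15,0],[34,4],[43,15],[45,8],[47,0]]
[[9,14],[11,5],[15,0],[34,4],[43,15],[45,8],[47,0]]
[[9,14],[11,5],[15,13],[17,0],[34,4],[43,15],[45,8],[47,0]]
[[9,14],[11,5],[15,13],[17,0],[23,8],[26,0],[34,4],[43,15],[45,8],[47,0]]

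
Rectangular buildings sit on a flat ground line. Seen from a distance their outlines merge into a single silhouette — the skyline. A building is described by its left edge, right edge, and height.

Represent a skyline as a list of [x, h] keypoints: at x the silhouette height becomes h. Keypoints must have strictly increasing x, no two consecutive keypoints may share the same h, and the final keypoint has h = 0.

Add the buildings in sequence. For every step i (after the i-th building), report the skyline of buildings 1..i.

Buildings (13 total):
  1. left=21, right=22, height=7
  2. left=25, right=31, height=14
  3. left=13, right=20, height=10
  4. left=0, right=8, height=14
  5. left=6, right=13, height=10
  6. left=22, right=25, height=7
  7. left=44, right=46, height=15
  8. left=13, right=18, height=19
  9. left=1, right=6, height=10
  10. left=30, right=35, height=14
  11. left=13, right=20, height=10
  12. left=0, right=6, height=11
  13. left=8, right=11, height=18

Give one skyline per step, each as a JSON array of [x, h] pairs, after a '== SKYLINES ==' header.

== SKYLINES ==
[[21,7],[22,0]]
[[21,7],[22,0],[25,14],[31,0]]
[[13,10],[20,0],[21,7],[22,0],[25,14],[31,0]]
[[0,14],[8,0],[13,10],[20,0],[21,7],[22,0],[25,14],[31,0]]
[[0,14],[8,10],[20,0],[21,7],[22,0],[25,14],[31,0]]
[[0,14],[8,10],[20,0],[21,7],[25,14],[31,0]]
[[0,14],[8,10],[20,0],[21,7],[25,14],[31,0],[44,15],[46,0]]
[[0,14],[8,10],[13,19],[18,10],[20,0],[21,7],[25,14],[31,0],[44,15],[46,0]]
[[0,14],[8,10],[13,19],[18,10],[20,0],[21,7],[25,14],[31,0],[44,15],[46,0]]
[[0,14],[8,10],[13,19],[18,10],[20,0],[21,7],[25,14],[35,0],[44,15],[46,0]]
[[0,14],[8,10],[13,19],[18,10],[20,0],[21,7],[25,14],[35,0],[44,15],[46,0]]
[[0,14],[8,10],[13,19],[18,10],[20,0],[21,7],[25,14],[35,0],[44,15],[46,0]]
[[0,14],[8,18],[11,10],[13,19],[18,10],[20,0],[21,7],[25,14],[35,0],[44,15],[46,0]]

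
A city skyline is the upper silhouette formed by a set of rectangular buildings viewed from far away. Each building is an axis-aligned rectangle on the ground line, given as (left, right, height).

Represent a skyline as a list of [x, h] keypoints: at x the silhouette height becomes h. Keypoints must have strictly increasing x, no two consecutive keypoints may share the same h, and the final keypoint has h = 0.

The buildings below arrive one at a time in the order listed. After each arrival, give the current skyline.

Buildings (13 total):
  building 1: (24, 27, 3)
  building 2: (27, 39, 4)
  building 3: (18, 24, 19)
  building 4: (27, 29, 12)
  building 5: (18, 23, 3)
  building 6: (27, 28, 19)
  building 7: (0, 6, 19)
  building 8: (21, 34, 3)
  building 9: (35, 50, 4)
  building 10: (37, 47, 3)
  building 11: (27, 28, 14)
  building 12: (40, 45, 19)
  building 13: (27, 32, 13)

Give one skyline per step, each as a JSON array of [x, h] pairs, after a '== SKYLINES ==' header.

== SKYLINES ==
[[24,3],[27,0]]
[[24,3],[27,4],[39,0]]
[[18,19],[24,3],[27,4],[39,0]]
[[18,19],[24,3],[27,12],[29,4],[39,0]]
[[18,19],[24,3],[27,12],[29,4],[39,0]]
[[18,19],[24,3],[27,19],[28,12],[29,4],[39,0]]
[[0,19],[6,0],[18,19],[24,3],[27,19],[28,12],[29,4],[39,0]]
[[0,19],[6,0],[18,19],[24,3],[27,19],[28,12],[29,4],[39,0]]
[[0,19],[6,0],[18,19],[24,3],[27,19],[28,12],[29,4],[50,0]]
[[0,19],[6,0],[18,19],[24,3],[27,19],[28,12],[29,4],[50,0]]
[[0,19],[6,0],[18,19],[24,3],[27,19],[28,12],[29,4],[50,0]]
[[0,19],[6,0],[18,19],[24,3],[27,19],[28,12],[29,4],[40,19],[45,4],[50,0]]
[[0,19],[6,0],[18,19],[24,3],[27,19],[28,13],[32,4],[40,19],[45,4],[50,0]]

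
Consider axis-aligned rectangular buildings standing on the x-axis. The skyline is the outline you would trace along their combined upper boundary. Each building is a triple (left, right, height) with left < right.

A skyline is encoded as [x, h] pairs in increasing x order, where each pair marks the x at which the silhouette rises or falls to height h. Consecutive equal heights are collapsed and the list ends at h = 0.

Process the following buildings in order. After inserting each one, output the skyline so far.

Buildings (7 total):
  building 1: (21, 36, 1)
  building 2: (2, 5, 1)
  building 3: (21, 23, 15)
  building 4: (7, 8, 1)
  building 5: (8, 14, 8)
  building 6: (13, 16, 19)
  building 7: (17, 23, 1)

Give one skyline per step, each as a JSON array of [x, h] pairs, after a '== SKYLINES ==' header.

== SKYLINES ==
[[21,1],[36,0]]
[[2,1],[5,0],[21,1],[36,0]]
[[2,1],[5,0],[21,15],[23,1],[36,0]]
[[2,1],[5,0],[7,1],[8,0],[21,15],[23,1],[36,0]]
[[2,1],[5,0],[7,1],[8,8],[14,0],[21,15],[23,1],[36,0]]
[[2,1],[5,0],[7,1],[8,8],[13,19],[16,0],[21,15],[23,1],[36,0]]
[[2,1],[5,0],[7,1],[8,8],[13,19],[16,0],[17,1],[21,15],[23,1],[36,0]]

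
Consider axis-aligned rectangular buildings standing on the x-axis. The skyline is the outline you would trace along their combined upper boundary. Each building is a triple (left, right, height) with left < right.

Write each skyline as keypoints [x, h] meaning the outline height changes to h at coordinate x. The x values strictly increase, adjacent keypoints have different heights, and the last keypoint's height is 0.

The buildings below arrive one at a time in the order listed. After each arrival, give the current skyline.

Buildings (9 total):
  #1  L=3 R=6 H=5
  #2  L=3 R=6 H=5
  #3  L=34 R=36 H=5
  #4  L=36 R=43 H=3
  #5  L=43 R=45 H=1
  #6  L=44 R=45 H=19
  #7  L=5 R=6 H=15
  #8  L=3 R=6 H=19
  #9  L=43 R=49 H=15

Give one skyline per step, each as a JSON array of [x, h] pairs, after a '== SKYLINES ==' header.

== SKYLINES ==
[[3,5],[6,0]]
[[3,5],[6,0]]
[[3,5],[6,0],[34,5],[36,0]]
[[3,5],[6,0],[34,5],[36,3],[43,0]]
[[3,5],[6,0],[34,5],[36,3],[43,1],[45,0]]
[[3,5],[6,0],[34,5],[36,3],[43,1],[44,19],[45,0]]
[[3,5],[5,15],[6,0],[34,5],[36,3],[43,1],[44,19],[45,0]]
[[3,19],[6,0],[34,5],[36,3],[43,1],[44,19],[45,0]]
[[3,19],[6,0],[34,5],[36,3],[43,15],[44,19],[45,15],[49,0]]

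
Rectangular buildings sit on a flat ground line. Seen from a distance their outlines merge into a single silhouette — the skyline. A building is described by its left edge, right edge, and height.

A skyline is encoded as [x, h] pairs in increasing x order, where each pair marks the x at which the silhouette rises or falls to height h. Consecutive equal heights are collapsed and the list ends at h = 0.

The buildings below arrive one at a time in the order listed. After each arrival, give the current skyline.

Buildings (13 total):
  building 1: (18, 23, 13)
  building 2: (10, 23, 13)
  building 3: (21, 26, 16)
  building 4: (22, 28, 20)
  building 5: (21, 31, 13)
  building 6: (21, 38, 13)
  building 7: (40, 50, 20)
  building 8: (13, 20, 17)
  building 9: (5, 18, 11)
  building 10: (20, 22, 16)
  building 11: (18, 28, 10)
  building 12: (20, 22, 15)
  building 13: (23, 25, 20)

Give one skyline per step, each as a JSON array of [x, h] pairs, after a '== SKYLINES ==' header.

== SKYLINES ==
[[18,13],[23,0]]
[[10,13],[23,0]]
[[10,13],[21,16],[26,0]]
[[10,13],[21,16],[22,20],[28,0]]
[[10,13],[21,16],[22,20],[28,13],[31,0]]
[[10,13],[21,16],[22,20],[28,13],[38,0]]
[[10,13],[21,16],[22,20],[28,13],[38,0],[40,20],[50,0]]
[[10,13],[13,17],[20,13],[21,16],[22,20],[28,13],[38,0],[40,20],[50,0]]
[[5,11],[10,13],[13,17],[20,13],[21,16],[22,20],[28,13],[38,0],[40,20],[50,0]]
[[5,11],[10,13],[13,17],[20,16],[22,20],[28,13],[38,0],[40,20],[50,0]]
[[5,11],[10,13],[13,17],[20,16],[22,20],[28,13],[38,0],[40,20],[50,0]]
[[5,11],[10,13],[13,17],[20,16],[22,20],[28,13],[38,0],[40,20],[50,0]]
[[5,11],[10,13],[13,17],[20,16],[22,20],[28,13],[38,0],[40,20],[50,0]]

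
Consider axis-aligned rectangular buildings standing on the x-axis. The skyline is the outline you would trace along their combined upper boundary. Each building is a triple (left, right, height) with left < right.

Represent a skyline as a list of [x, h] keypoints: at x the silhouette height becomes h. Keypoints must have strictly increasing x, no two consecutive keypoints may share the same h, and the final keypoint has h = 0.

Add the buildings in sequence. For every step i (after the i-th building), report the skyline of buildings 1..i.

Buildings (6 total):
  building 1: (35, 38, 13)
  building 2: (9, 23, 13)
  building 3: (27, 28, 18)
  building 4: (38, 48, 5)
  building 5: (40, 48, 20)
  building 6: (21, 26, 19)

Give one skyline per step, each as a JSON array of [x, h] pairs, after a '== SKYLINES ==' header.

== SKYLINES ==
[[35,13],[38,0]]
[[9,13],[23,0],[35,13],[38,0]]
[[9,13],[23,0],[27,18],[28,0],[35,13],[38,0]]
[[9,13],[23,0],[27,18],[28,0],[35,13],[38,5],[48,0]]
[[9,13],[23,0],[27,18],[28,0],[35,13],[38,5],[40,20],[48,0]]
[[9,13],[21,19],[26,0],[27,18],[28,0],[35,13],[38,5],[40,20],[48,0]]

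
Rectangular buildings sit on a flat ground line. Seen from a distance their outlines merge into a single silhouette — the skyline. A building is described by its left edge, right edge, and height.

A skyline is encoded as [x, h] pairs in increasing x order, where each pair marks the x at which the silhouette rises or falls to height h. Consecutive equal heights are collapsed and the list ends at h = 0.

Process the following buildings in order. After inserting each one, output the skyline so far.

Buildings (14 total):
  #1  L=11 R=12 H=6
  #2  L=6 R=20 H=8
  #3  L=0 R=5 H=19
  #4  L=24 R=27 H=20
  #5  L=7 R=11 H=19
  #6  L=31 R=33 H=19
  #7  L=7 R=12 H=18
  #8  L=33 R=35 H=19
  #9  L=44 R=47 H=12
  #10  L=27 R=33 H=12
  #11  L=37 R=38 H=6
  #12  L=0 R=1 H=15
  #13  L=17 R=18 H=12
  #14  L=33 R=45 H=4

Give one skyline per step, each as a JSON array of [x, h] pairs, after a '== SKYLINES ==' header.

== SKYLINES ==
[[11,6],[12,0]]
[[6,8],[20,0]]
[[0,19],[5,0],[6,8],[20,0]]
[[0,19],[5,0],[6,8],[20,0],[24,20],[27,0]]
[[0,19],[5,0],[6,8],[7,19],[11,8],[20,0],[24,20],[27,0]]
[[0,19],[5,0],[6,8],[7,19],[11,8],[20,0],[24,20],[27,0],[31,19],[33,0]]
[[0,19],[5,0],[6,8],[7,19],[11,18],[12,8],[20,0],[24,20],[27,0],[31,19],[33,0]]
[[0,19],[5,0],[6,8],[7,19],[11,18],[12,8],[20,0],[24,20],[27,0],[31,19],[35,0]]
[[0,19],[5,0],[6,8],[7,19],[11,18],[12,8],[20,0],[24,20],[27,0],[31,19],[35,0],[44,12],[47,0]]
[[0,19],[5,0],[6,8],[7,19],[11,18],[12,8],[20,0],[24,20],[27,12],[31,19],[35,0],[44,12],[47,0]]
[[0,19],[5,0],[6,8],[7,19],[11,18],[12,8],[20,0],[24,20],[27,12],[31,19],[35,0],[37,6],[38,0],[44,12],[47,0]]
[[0,19],[5,0],[6,8],[7,19],[11,18],[12,8],[20,0],[24,20],[27,12],[31,19],[35,0],[37,6],[38,0],[44,12],[47,0]]
[[0,19],[5,0],[6,8],[7,19],[11,18],[12,8],[17,12],[18,8],[20,0],[24,20],[27,12],[31,19],[35,0],[37,6],[38,0],[44,12],[47,0]]
[[0,19],[5,0],[6,8],[7,19],[11,18],[12,8],[17,12],[18,8],[20,0],[24,20],[27,12],[31,19],[35,4],[37,6],[38,4],[44,12],[47,0]]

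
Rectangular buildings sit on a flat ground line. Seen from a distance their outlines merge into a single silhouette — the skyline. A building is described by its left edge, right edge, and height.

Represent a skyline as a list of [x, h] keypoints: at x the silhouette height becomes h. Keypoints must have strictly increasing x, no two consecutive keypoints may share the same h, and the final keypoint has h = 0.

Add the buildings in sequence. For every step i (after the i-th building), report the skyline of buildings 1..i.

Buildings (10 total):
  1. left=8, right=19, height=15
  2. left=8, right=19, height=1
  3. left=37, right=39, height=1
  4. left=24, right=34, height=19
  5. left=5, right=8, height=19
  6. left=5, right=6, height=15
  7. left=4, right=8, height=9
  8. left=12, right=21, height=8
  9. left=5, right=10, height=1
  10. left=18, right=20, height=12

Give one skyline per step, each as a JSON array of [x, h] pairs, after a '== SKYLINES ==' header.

== SKYLINES ==
[[8,15],[19,0]]
[[8,15],[19,0]]
[[8,15],[19,0],[37,1],[39,0]]
[[8,15],[19,0],[24,19],[34,0],[37,1],[39,0]]
[[5,19],[8,15],[19,0],[24,19],[34,0],[37,1],[39,0]]
[[5,19],[8,15],[19,0],[24,19],[34,0],[37,1],[39,0]]
[[4,9],[5,19],[8,15],[19,0],[24,19],[34,0],[37,1],[39,0]]
[[4,9],[5,19],[8,15],[19,8],[21,0],[24,19],[34,0],[37,1],[39,0]]
[[4,9],[5,19],[8,15],[19,8],[21,0],[24,19],[34,0],[37,1],[39,0]]
[[4,9],[5,19],[8,15],[19,12],[20,8],[21,0],[24,19],[34,0],[37,1],[39,0]]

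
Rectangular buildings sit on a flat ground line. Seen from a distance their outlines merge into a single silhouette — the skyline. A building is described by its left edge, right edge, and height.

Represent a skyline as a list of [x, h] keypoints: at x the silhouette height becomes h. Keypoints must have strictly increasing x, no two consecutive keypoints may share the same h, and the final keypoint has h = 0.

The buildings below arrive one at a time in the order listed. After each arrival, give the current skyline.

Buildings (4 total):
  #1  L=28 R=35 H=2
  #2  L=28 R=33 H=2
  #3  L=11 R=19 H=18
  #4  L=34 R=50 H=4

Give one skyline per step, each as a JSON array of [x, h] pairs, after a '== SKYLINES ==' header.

== SKYLINES ==
[[28,2],[35,0]]
[[28,2],[35,0]]
[[11,18],[19,0],[28,2],[35,0]]
[[11,18],[19,0],[28,2],[34,4],[50,0]]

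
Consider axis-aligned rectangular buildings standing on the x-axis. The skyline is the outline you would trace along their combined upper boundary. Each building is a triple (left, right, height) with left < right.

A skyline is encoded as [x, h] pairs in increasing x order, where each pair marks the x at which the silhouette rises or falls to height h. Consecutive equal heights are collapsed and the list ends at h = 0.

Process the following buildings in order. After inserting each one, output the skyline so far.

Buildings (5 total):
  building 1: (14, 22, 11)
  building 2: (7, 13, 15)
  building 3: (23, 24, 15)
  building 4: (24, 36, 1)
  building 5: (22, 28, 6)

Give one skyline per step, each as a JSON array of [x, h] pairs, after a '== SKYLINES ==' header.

== SKYLINES ==
[[14,11],[22,0]]
[[7,15],[13,0],[14,11],[22,0]]
[[7,15],[13,0],[14,11],[22,0],[23,15],[24,0]]
[[7,15],[13,0],[14,11],[22,0],[23,15],[24,1],[36,0]]
[[7,15],[13,0],[14,11],[22,6],[23,15],[24,6],[28,1],[36,0]]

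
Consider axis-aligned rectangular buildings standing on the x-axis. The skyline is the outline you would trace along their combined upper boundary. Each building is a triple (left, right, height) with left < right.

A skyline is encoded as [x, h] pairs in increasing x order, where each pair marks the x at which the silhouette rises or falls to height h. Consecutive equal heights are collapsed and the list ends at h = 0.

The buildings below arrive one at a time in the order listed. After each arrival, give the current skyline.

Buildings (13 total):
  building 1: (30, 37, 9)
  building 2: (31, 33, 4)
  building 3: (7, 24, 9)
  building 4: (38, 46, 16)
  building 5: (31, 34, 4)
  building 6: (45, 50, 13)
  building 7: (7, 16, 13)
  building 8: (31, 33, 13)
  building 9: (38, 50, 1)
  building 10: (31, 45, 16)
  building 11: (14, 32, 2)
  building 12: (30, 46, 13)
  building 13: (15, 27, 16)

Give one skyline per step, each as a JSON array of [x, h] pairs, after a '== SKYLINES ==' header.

== SKYLINES ==
[[30,9],[37,0]]
[[30,9],[37,0]]
[[7,9],[24,0],[30,9],[37,0]]
[[7,9],[24,0],[30,9],[37,0],[38,16],[46,0]]
[[7,9],[24,0],[30,9],[37,0],[38,16],[46,0]]
[[7,9],[24,0],[30,9],[37,0],[38,16],[46,13],[50,0]]
[[7,13],[16,9],[24,0],[30,9],[37,0],[38,16],[46,13],[50,0]]
[[7,13],[16,9],[24,0],[30,9],[31,13],[33,9],[37,0],[38,16],[46,13],[50,0]]
[[7,13],[16,9],[24,0],[30,9],[31,13],[33,9],[37,0],[38,16],[46,13],[50,0]]
[[7,13],[16,9],[24,0],[30,9],[31,16],[46,13],[50,0]]
[[7,13],[16,9],[24,2],[30,9],[31,16],[46,13],[50,0]]
[[7,13],[16,9],[24,2],[30,13],[31,16],[46,13],[50,0]]
[[7,13],[15,16],[27,2],[30,13],[31,16],[46,13],[50,0]]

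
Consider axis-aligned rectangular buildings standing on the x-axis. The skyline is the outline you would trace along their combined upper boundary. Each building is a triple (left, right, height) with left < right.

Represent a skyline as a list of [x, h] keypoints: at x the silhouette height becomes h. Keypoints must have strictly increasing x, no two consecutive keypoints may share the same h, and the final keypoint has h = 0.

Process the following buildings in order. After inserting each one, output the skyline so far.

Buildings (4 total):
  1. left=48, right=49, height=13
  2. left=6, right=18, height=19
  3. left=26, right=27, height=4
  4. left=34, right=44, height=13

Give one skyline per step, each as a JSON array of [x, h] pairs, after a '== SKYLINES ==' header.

== SKYLINES ==
[[48,13],[49,0]]
[[6,19],[18,0],[48,13],[49,0]]
[[6,19],[18,0],[26,4],[27,0],[48,13],[49,0]]
[[6,19],[18,0],[26,4],[27,0],[34,13],[44,0],[48,13],[49,0]]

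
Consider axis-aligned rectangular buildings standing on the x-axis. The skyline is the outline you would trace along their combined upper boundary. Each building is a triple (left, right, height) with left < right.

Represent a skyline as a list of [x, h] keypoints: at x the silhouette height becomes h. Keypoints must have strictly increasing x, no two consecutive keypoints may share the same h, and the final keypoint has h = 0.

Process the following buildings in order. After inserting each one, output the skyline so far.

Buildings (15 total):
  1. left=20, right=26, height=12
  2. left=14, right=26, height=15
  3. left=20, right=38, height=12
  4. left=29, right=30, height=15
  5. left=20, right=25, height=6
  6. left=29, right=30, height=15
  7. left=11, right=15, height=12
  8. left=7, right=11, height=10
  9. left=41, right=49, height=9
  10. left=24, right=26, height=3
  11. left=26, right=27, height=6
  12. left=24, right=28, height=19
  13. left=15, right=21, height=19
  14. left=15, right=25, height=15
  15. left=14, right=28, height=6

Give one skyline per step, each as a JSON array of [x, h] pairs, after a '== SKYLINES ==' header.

== SKYLINES ==
[[20,12],[26,0]]
[[14,15],[26,0]]
[[14,15],[26,12],[38,0]]
[[14,15],[26,12],[29,15],[30,12],[38,0]]
[[14,15],[26,12],[29,15],[30,12],[38,0]]
[[14,15],[26,12],[29,15],[30,12],[38,0]]
[[11,12],[14,15],[26,12],[29,15],[30,12],[38,0]]
[[7,10],[11,12],[14,15],[26,12],[29,15],[30,12],[38,0]]
[[7,10],[11,12],[14,15],[26,12],[29,15],[30,12],[38,0],[41,9],[49,0]]
[[7,10],[11,12],[14,15],[26,12],[29,15],[30,12],[38,0],[41,9],[49,0]]
[[7,10],[11,12],[14,15],[26,12],[29,15],[30,12],[38,0],[41,9],[49,0]]
[[7,10],[11,12],[14,15],[24,19],[28,12],[29,15],[30,12],[38,0],[41,9],[49,0]]
[[7,10],[11,12],[14,15],[15,19],[21,15],[24,19],[28,12],[29,15],[30,12],[38,0],[41,9],[49,0]]
[[7,10],[11,12],[14,15],[15,19],[21,15],[24,19],[28,12],[29,15],[30,12],[38,0],[41,9],[49,0]]
[[7,10],[11,12],[14,15],[15,19],[21,15],[24,19],[28,12],[29,15],[30,12],[38,0],[41,9],[49,0]]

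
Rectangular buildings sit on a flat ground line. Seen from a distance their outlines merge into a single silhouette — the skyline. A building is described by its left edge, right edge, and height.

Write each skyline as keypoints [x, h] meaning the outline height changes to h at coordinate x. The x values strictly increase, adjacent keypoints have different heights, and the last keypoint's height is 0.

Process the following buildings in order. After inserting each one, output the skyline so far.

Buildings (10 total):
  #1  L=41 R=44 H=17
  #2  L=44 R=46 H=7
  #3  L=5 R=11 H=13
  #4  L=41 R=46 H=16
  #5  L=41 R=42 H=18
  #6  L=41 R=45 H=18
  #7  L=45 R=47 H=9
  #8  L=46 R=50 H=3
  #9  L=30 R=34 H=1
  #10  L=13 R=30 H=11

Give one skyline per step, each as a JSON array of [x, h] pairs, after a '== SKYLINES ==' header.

== SKYLINES ==
[[41,17],[44,0]]
[[41,17],[44,7],[46,0]]
[[5,13],[11,0],[41,17],[44,7],[46,0]]
[[5,13],[11,0],[41,17],[44,16],[46,0]]
[[5,13],[11,0],[41,18],[42,17],[44,16],[46,0]]
[[5,13],[11,0],[41,18],[45,16],[46,0]]
[[5,13],[11,0],[41,18],[45,16],[46,9],[47,0]]
[[5,13],[11,0],[41,18],[45,16],[46,9],[47,3],[50,0]]
[[5,13],[11,0],[30,1],[34,0],[41,18],[45,16],[46,9],[47,3],[50,0]]
[[5,13],[11,0],[13,11],[30,1],[34,0],[41,18],[45,16],[46,9],[47,3],[50,0]]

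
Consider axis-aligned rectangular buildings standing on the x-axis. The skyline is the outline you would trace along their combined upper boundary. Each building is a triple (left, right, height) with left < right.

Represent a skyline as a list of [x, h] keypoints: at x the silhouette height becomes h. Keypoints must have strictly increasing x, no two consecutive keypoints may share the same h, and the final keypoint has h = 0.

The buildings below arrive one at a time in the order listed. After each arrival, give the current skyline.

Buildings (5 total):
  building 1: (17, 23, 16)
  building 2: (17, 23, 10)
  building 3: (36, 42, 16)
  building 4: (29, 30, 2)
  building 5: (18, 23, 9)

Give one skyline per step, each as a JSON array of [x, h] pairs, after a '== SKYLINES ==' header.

== SKYLINES ==
[[17,16],[23,0]]
[[17,16],[23,0]]
[[17,16],[23,0],[36,16],[42,0]]
[[17,16],[23,0],[29,2],[30,0],[36,16],[42,0]]
[[17,16],[23,0],[29,2],[30,0],[36,16],[42,0]]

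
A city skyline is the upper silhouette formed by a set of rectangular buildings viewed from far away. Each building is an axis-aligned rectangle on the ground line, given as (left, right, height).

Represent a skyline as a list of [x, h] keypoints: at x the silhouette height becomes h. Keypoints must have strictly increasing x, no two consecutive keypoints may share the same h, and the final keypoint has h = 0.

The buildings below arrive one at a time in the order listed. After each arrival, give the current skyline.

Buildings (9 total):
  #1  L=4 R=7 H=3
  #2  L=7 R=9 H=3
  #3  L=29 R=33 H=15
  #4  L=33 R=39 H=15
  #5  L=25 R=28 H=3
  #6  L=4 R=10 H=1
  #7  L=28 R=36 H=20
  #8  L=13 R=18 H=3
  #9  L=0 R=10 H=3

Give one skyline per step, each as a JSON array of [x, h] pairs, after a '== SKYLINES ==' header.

== SKYLINES ==
[[4,3],[7,0]]
[[4,3],[9,0]]
[[4,3],[9,0],[29,15],[33,0]]
[[4,3],[9,0],[29,15],[39,0]]
[[4,3],[9,0],[25,3],[28,0],[29,15],[39,0]]
[[4,3],[9,1],[10,0],[25,3],[28,0],[29,15],[39,0]]
[[4,3],[9,1],[10,0],[25,3],[28,20],[36,15],[39,0]]
[[4,3],[9,1],[10,0],[13,3],[18,0],[25,3],[28,20],[36,15],[39,0]]
[[0,3],[10,0],[13,3],[18,0],[25,3],[28,20],[36,15],[39,0]]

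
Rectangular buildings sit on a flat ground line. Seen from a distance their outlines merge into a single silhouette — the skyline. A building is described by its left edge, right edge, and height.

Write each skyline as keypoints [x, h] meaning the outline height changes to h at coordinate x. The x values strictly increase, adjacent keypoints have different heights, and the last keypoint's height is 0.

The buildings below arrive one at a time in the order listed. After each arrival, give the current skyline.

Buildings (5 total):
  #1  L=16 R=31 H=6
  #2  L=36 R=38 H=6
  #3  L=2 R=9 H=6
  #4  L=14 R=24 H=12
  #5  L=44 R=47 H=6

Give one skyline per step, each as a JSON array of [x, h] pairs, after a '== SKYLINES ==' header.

== SKYLINES ==
[[16,6],[31,0]]
[[16,6],[31,0],[36,6],[38,0]]
[[2,6],[9,0],[16,6],[31,0],[36,6],[38,0]]
[[2,6],[9,0],[14,12],[24,6],[31,0],[36,6],[38,0]]
[[2,6],[9,0],[14,12],[24,6],[31,0],[36,6],[38,0],[44,6],[47,0]]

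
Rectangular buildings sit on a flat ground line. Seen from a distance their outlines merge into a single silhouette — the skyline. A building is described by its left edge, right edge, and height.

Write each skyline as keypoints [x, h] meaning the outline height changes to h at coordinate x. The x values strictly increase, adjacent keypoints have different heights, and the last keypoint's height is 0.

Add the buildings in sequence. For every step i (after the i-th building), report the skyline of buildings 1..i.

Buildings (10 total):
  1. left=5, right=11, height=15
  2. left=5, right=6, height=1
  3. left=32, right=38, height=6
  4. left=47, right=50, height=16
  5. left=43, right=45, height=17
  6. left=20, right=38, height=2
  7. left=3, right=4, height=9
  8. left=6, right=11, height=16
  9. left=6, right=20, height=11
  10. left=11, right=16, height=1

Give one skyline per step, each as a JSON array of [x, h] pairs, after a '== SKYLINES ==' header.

== SKYLINES ==
[[5,15],[11,0]]
[[5,15],[11,0]]
[[5,15],[11,0],[32,6],[38,0]]
[[5,15],[11,0],[32,6],[38,0],[47,16],[50,0]]
[[5,15],[11,0],[32,6],[38,0],[43,17],[45,0],[47,16],[50,0]]
[[5,15],[11,0],[20,2],[32,6],[38,0],[43,17],[45,0],[47,16],[50,0]]
[[3,9],[4,0],[5,15],[11,0],[20,2],[32,6],[38,0],[43,17],[45,0],[47,16],[50,0]]
[[3,9],[4,0],[5,15],[6,16],[11,0],[20,2],[32,6],[38,0],[43,17],[45,0],[47,16],[50,0]]
[[3,9],[4,0],[5,15],[6,16],[11,11],[20,2],[32,6],[38,0],[43,17],[45,0],[47,16],[50,0]]
[[3,9],[4,0],[5,15],[6,16],[11,11],[20,2],[32,6],[38,0],[43,17],[45,0],[47,16],[50,0]]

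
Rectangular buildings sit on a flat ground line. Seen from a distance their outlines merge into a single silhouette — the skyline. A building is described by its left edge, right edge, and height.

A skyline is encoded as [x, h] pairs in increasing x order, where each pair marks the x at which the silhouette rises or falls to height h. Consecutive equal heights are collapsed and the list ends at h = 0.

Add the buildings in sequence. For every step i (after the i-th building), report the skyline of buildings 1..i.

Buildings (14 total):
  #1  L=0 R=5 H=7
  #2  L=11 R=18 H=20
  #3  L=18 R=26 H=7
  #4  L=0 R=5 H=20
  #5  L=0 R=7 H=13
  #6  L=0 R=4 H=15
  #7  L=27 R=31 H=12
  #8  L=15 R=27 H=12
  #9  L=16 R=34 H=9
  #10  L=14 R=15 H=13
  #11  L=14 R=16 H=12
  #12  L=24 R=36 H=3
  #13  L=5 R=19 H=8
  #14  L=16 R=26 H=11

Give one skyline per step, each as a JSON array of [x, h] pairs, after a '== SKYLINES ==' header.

== SKYLINES ==
[[0,7],[5,0]]
[[0,7],[5,0],[11,20],[18,0]]
[[0,7],[5,0],[11,20],[18,7],[26,0]]
[[0,20],[5,0],[11,20],[18,7],[26,0]]
[[0,20],[5,13],[7,0],[11,20],[18,7],[26,0]]
[[0,20],[5,13],[7,0],[11,20],[18,7],[26,0]]
[[0,20],[5,13],[7,0],[11,20],[18,7],[26,0],[27,12],[31,0]]
[[0,20],[5,13],[7,0],[11,20],[18,12],[31,0]]
[[0,20],[5,13],[7,0],[11,20],[18,12],[31,9],[34,0]]
[[0,20],[5,13],[7,0],[11,20],[18,12],[31,9],[34,0]]
[[0,20],[5,13],[7,0],[11,20],[18,12],[31,9],[34,0]]
[[0,20],[5,13],[7,0],[11,20],[18,12],[31,9],[34,3],[36,0]]
[[0,20],[5,13],[7,8],[11,20],[18,12],[31,9],[34,3],[36,0]]
[[0,20],[5,13],[7,8],[11,20],[18,12],[31,9],[34,3],[36,0]]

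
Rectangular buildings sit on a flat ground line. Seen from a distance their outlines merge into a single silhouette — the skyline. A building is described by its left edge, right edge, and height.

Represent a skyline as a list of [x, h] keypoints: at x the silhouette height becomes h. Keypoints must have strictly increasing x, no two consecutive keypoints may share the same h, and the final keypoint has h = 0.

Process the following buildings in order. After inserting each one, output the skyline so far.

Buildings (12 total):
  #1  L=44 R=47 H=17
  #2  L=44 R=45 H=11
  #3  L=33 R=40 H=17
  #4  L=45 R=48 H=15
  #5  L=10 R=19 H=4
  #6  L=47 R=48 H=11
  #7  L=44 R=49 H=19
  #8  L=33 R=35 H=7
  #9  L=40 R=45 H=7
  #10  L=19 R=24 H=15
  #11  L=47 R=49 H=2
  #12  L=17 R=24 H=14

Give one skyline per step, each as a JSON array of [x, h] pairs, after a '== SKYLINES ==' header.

== SKYLINES ==
[[44,17],[47,0]]
[[44,17],[47,0]]
[[33,17],[40,0],[44,17],[47,0]]
[[33,17],[40,0],[44,17],[47,15],[48,0]]
[[10,4],[19,0],[33,17],[40,0],[44,17],[47,15],[48,0]]
[[10,4],[19,0],[33,17],[40,0],[44,17],[47,15],[48,0]]
[[10,4],[19,0],[33,17],[40,0],[44,19],[49,0]]
[[10,4],[19,0],[33,17],[40,0],[44,19],[49,0]]
[[10,4],[19,0],[33,17],[40,7],[44,19],[49,0]]
[[10,4],[19,15],[24,0],[33,17],[40,7],[44,19],[49,0]]
[[10,4],[19,15],[24,0],[33,17],[40,7],[44,19],[49,0]]
[[10,4],[17,14],[19,15],[24,0],[33,17],[40,7],[44,19],[49,0]]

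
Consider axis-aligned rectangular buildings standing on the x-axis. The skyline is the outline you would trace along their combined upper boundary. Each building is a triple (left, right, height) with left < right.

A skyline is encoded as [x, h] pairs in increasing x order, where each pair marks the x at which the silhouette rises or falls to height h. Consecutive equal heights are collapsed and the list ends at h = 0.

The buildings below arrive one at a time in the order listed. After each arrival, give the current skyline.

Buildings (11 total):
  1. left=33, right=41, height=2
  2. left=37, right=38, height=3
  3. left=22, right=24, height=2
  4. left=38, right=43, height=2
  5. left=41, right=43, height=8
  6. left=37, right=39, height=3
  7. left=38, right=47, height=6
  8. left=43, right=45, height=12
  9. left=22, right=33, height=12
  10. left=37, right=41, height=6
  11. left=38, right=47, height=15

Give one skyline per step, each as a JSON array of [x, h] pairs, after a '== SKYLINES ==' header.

== SKYLINES ==
[[33,2],[41,0]]
[[33,2],[37,3],[38,2],[41,0]]
[[22,2],[24,0],[33,2],[37,3],[38,2],[41,0]]
[[22,2],[24,0],[33,2],[37,3],[38,2],[43,0]]
[[22,2],[24,0],[33,2],[37,3],[38,2],[41,8],[43,0]]
[[22,2],[24,0],[33,2],[37,3],[39,2],[41,8],[43,0]]
[[22,2],[24,0],[33,2],[37,3],[38,6],[41,8],[43,6],[47,0]]
[[22,2],[24,0],[33,2],[37,3],[38,6],[41,8],[43,12],[45,6],[47,0]]
[[22,12],[33,2],[37,3],[38,6],[41,8],[43,12],[45,6],[47,0]]
[[22,12],[33,2],[37,6],[41,8],[43,12],[45,6],[47,0]]
[[22,12],[33,2],[37,6],[38,15],[47,0]]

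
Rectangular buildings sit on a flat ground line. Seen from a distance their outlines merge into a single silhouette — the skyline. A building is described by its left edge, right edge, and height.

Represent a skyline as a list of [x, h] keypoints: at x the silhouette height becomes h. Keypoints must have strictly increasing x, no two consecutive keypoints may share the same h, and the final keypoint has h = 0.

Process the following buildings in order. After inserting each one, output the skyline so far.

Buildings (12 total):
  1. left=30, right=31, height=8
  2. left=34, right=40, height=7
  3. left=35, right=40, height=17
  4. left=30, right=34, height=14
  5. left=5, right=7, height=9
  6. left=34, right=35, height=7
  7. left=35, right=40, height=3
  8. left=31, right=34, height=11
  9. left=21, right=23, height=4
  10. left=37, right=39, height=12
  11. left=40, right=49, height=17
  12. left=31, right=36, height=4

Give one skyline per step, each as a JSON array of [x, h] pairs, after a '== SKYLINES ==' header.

== SKYLINES ==
[[30,8],[31,0]]
[[30,8],[31,0],[34,7],[40,0]]
[[30,8],[31,0],[34,7],[35,17],[40,0]]
[[30,14],[34,7],[35,17],[40,0]]
[[5,9],[7,0],[30,14],[34,7],[35,17],[40,0]]
[[5,9],[7,0],[30,14],[34,7],[35,17],[40,0]]
[[5,9],[7,0],[30,14],[34,7],[35,17],[40,0]]
[[5,9],[7,0],[30,14],[34,7],[35,17],[40,0]]
[[5,9],[7,0],[21,4],[23,0],[30,14],[34,7],[35,17],[40,0]]
[[5,9],[7,0],[21,4],[23,0],[30,14],[34,7],[35,17],[40,0]]
[[5,9],[7,0],[21,4],[23,0],[30,14],[34,7],[35,17],[49,0]]
[[5,9],[7,0],[21,4],[23,0],[30,14],[34,7],[35,17],[49,0]]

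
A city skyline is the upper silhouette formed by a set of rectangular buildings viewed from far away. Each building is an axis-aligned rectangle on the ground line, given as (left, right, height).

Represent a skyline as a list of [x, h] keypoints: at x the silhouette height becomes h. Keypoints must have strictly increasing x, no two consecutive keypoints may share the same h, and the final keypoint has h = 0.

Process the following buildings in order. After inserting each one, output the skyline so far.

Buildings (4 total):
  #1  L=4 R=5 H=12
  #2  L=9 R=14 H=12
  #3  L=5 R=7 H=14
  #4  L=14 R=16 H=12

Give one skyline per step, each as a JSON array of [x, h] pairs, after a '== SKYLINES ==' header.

== SKYLINES ==
[[4,12],[5,0]]
[[4,12],[5,0],[9,12],[14,0]]
[[4,12],[5,14],[7,0],[9,12],[14,0]]
[[4,12],[5,14],[7,0],[9,12],[16,0]]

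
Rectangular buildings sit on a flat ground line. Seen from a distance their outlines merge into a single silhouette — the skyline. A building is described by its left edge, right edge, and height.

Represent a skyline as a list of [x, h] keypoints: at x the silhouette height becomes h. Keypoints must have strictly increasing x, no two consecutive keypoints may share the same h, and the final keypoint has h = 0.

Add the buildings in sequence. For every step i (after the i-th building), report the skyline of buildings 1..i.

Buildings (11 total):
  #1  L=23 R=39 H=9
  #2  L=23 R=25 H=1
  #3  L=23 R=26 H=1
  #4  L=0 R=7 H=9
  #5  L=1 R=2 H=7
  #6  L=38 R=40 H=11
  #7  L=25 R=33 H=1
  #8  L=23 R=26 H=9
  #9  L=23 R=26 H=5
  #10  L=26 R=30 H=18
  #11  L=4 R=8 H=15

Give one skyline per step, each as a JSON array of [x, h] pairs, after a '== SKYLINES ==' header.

== SKYLINES ==
[[23,9],[39,0]]
[[23,9],[39,0]]
[[23,9],[39,0]]
[[0,9],[7,0],[23,9],[39,0]]
[[0,9],[7,0],[23,9],[39,0]]
[[0,9],[7,0],[23,9],[38,11],[40,0]]
[[0,9],[7,0],[23,9],[38,11],[40,0]]
[[0,9],[7,0],[23,9],[38,11],[40,0]]
[[0,9],[7,0],[23,9],[38,11],[40,0]]
[[0,9],[7,0],[23,9],[26,18],[30,9],[38,11],[40,0]]
[[0,9],[4,15],[8,0],[23,9],[26,18],[30,9],[38,11],[40,0]]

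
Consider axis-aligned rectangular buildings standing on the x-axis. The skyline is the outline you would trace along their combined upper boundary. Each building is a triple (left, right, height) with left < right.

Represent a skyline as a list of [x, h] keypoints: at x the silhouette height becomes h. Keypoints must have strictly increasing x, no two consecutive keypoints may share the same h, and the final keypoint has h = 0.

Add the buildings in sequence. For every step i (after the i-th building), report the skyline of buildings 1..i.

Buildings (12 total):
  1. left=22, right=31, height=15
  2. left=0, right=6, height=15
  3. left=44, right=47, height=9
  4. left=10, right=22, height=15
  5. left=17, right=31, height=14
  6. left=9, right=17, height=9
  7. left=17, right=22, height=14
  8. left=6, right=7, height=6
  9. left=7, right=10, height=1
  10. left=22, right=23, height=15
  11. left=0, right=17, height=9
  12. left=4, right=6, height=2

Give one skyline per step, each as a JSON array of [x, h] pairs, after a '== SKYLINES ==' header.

== SKYLINES ==
[[22,15],[31,0]]
[[0,15],[6,0],[22,15],[31,0]]
[[0,15],[6,0],[22,15],[31,0],[44,9],[47,0]]
[[0,15],[6,0],[10,15],[31,0],[44,9],[47,0]]
[[0,15],[6,0],[10,15],[31,0],[44,9],[47,0]]
[[0,15],[6,0],[9,9],[10,15],[31,0],[44,9],[47,0]]
[[0,15],[6,0],[9,9],[10,15],[31,0],[44,9],[47,0]]
[[0,15],[6,6],[7,0],[9,9],[10,15],[31,0],[44,9],[47,0]]
[[0,15],[6,6],[7,1],[9,9],[10,15],[31,0],[44,9],[47,0]]
[[0,15],[6,6],[7,1],[9,9],[10,15],[31,0],[44,9],[47,0]]
[[0,15],[6,9],[10,15],[31,0],[44,9],[47,0]]
[[0,15],[6,9],[10,15],[31,0],[44,9],[47,0]]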